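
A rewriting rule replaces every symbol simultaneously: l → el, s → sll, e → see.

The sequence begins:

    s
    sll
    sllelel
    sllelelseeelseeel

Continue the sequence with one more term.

Rewriting the 17 symbols of sllelelseeelseeel one by one yields sll el el see el see el sll see see see el sll see see see el; concatenated:

sllelelseeelseeelsllseeseeseeelsllseeseeseeel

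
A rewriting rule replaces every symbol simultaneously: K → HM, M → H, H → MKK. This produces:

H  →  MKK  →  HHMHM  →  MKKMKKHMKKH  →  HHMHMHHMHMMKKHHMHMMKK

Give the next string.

MKKMKKHMKKHMKKMKKHMKKHHHMHMMKKMKKHMKKHHHMHM

Replace each of the 21 characters of HHMHMHHMHMMKKHHMHMMKK in place — MKK MKK H MKK H MKK MKK H MKK H H HM HM MKK MKK H MKK H H HM HM — and concatenate.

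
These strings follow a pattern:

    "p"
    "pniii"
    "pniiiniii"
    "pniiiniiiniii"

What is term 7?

pniiiniiiniiiniiiniiiniii

The strings grow by a fixed suffix niii each time.
From pniiiniiiniii, 3 further steps: pniiiniiiniii → pniiiniiiniiiniii → pniiiniiiniiiniiiniii → (answer).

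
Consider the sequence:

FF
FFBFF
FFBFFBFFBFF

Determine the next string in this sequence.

s(k+1) = s(k)·B·s(k) — each term doubles the last with 'B' between the halves.
Doubling FFBFFBFFBFF with 'B' between the halves:

FFBFFBFFBFFBFFBFFBFFBFF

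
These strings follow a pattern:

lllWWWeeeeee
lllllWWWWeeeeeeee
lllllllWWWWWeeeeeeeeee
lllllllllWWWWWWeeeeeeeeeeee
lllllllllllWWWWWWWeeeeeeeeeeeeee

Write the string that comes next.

Reading off run lengths: l runs 3, 5, 7, 9, 11; W runs 3, 4, 5, 6, 7; e runs 6, 8, 10, 12, 14 — each is linear in n, where the shown terms are n = 2, 3, 4, 5, 6.
Setting n = 7 gives 13, 8, 16 characters in each block.

lllllllllllllWWWWWWWWeeeeeeeeeeeeeeee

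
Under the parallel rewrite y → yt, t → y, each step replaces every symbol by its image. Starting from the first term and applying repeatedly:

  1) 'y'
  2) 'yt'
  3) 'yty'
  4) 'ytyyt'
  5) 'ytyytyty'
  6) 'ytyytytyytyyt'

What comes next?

Replace each of the 13 characters of ytyytytyytyyt in place — yt y yt yt y yt y yt yt y yt yt y — and concatenate.

ytyytytyytyytytyytyty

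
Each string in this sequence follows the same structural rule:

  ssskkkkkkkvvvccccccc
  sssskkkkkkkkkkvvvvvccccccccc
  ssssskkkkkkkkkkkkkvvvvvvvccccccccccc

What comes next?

sssssskkkkkkkkkkkkkkkkvvvvvvvvvccccccccccccc

Each string has the form s^{n+1} k^{3n+1} v^{2n-1} c^{2n+3}, where the shown terms are n = 2, 3, 4.
Setting n = 5 gives 6, 16, 9, 13 characters in each block.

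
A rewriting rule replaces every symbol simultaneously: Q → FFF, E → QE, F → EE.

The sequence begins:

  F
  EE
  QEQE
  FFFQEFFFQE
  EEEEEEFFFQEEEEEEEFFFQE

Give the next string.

Replace each of the 22 characters of EEEEEEFFFQEEEEEEEFFFQE in place — QE QE QE QE QE QE EE EE EE FFF QE QE QE QE QE QE QE EE EE EE FFF QE — and concatenate.

QEQEQEQEQEQEEEEEEEFFFQEQEQEQEQEQEQEEEEEEEFFFQE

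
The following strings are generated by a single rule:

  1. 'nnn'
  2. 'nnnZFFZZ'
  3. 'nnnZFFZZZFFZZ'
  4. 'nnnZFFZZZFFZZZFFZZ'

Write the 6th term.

Each term is the previous one with ZFFZZ appended.
From nnnZFFZZZFFZZZFFZZ, 2 further steps: nnnZFFZZZFFZZZFFZZ → nnnZFFZZZFFZZZFFZZZFFZZ → (answer).

nnnZFFZZZFFZZZFFZZZFFZZZFFZZ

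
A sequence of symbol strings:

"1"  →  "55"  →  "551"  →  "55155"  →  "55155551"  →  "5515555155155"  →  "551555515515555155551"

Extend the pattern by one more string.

5515555155155551555515515555155155

Each term (from the third on) is the previous term followed by the one before it: term 3 = 55·1 = 551.
So term 8 is 551555515515555155551·5515555155155.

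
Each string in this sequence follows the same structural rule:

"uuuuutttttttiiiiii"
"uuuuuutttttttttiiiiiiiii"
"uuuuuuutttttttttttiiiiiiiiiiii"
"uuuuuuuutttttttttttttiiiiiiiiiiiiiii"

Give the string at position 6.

uuuuuuuuuutttttttttttttttttiiiiiiiiiiiiiiiiiiiii

Each string has the form u^{n+3} t^{2n+3} i^{3n}, where the shown terms are n = 2, 3, 4, 5.
Setting n = 7 gives 10, 17, 21 characters in each block.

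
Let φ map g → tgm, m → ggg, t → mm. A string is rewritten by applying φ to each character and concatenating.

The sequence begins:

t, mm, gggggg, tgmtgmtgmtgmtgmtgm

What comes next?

Replace each of the 18 characters of tgmtgmtgmtgmtgmtgm in place — mm tgm ggg mm tgm ggg mm tgm ggg mm tgm ggg mm tgm ggg mm tgm ggg — and concatenate.

mmtgmgggmmtgmgggmmtgmgggmmtgmgggmmtgmgggmmtgmggg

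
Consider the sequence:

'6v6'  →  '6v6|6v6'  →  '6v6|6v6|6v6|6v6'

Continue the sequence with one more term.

s(k+1) = s(k)·|·s(k) — each term doubles the last with '|' between the halves.
Doubling 6v6|6v6|6v6|6v6 with '|' between the halves:

6v6|6v6|6v6|6v6|6v6|6v6|6v6|6v6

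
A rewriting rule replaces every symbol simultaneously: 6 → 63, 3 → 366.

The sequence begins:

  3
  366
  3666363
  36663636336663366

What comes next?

Rewriting the 17 symbols of 36663636336663366 one by one yields 366 63 63 63 366 63 366 63 366 366 63 63 63 366 366 63 63; concatenated:

36663636336663366633663666363633663666363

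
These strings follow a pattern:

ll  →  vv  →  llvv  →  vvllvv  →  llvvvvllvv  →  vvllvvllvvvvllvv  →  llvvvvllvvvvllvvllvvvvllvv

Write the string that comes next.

vvllvvllvvvvllvvllvvvvllvvvvllvvllvvvvllvv

Each term (from the third on) is the two preceding terms concatenated in order: term 3 = ll·vv = llvv.
The next term joins vvllvvllvvvvllvv and llvvvvllvvvvllvvllvvvvllvv.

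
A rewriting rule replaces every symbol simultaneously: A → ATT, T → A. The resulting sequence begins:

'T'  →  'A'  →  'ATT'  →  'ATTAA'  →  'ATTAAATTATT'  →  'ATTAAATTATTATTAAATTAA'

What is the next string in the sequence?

Replace each of the 21 characters of ATTAAATTATTATTAAATTAA in place — ATT A A ATT ATT ATT A A ATT A A ATT A A ATT ATT ATT A A ATT ATT — and concatenate.

ATTAAATTATTATTAAATTAAATTAAATTATTATTAAATTATT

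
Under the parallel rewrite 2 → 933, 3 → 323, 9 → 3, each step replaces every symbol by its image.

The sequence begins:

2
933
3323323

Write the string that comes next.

Expanding 3323323: 3→323, 3→323, 2→933, 3→323, 3→323, 2→933, 3→323. Concatenated: 323 323 933 323 323 933 323.

323323933323323933323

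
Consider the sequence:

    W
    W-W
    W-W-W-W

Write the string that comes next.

Each string is two copies of the previous one joined by '-'.
One more doubling of W-W-W-W gives the answer.

W-W-W-W-W-W-W-W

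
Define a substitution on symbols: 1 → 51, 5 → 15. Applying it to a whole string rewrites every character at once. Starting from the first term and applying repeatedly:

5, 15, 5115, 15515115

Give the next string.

5115155115515115

Apply φ to 15515115 symbol by symbol: 1→51, 5→15, 5→15, 1→51, 5→15, 1→51, 1→51, 5→15; joined: 51 15 15 51 15 51 51 15.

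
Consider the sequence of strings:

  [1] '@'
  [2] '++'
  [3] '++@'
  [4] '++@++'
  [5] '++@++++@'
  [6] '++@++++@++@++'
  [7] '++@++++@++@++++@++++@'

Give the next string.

This is a Fibonacci-style word recurrence s(k) = s(k−1)·s(k−2): e.g. ++·@ = ++@.
So term 8 is ++@++++@++@++++@++++@·++@++++@++@++.

++@++++@++@++++@++++@++@++++@++@++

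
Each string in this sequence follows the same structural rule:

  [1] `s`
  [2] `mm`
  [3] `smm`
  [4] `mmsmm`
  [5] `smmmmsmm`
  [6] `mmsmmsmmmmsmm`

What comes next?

smmmmsmmmmsmmsmmmmsmm

Each term (from the third on) is the two preceding terms concatenated in order: term 3 = s·mm = smm.
The next term joins smmmmsmm and mmsmmsmmmmsmm.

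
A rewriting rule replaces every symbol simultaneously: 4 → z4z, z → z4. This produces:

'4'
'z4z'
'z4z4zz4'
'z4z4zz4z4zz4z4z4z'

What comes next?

z4z4zz4z4zz4z4z4zz4z4zz4z4z4zz4z4zz4z4zz4

Applying the rule to each of the 17 symbols of z4z4zz4z4zz4z4z4z gives the pieces z4 z4z z4 z4z z4 z4 z4z z4 z4z z4 z4 z4z z4 z4z z4 z4z z4, which concatenate to the answer.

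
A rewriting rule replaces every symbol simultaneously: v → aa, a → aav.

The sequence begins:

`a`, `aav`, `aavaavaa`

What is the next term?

aavaavaaaavaavaaaavaav

Apply φ to aavaavaa symbol by symbol: a→aav, a→aav, v→aa, a→aav, a→aav, v→aa, a→aav, a→aav; joined: aav aav aa aav aav aa aav aav.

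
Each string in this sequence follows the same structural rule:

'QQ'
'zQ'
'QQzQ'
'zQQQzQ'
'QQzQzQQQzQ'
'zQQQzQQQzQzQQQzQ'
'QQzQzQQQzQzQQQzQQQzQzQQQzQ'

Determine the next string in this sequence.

zQQQzQQQzQzQQQzQQQzQzQQQzQzQQQzQQQzQzQQQzQ

From term 3 onward, concatenate the second-to-last term with the last: QQ·zQ = QQzQ, zQ·QQzQ = zQQQzQ, …
So term 8 is zQQQzQQQzQzQQQzQ·QQzQzQQQzQzQQQzQQQzQzQQQzQ.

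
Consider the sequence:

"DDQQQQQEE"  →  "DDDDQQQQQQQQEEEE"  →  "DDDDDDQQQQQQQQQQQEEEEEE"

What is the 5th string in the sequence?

The n-th term is 2n D's then 3n+2 Q's then 2n E's (n = 1, 2, …).
Setting n = 5 gives 10, 17, 10 characters in each block.

DDDDDDDDDDQQQQQQQQQQQQQQQQQEEEEEEEEEE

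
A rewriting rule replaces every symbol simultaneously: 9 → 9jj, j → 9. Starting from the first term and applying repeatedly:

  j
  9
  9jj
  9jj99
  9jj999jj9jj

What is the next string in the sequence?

Rewriting each symbol of 9jj999jj9jj: 9→9jj, j→9, j→9, 9→9jj, 9→9jj, 9→9jj, j→9, j→9, 9→9jj, j→9, j→9, which concatenates to 9jj 9 9 9jj 9jj 9jj 9 9 9jj 9 9.

9jj999jj9jj9jj999jj99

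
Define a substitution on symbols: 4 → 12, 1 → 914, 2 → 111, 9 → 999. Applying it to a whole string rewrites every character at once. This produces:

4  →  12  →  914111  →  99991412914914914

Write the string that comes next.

Replace each of the 17 characters of 99991412914914914 in place — 999 999 999 999 914 12 914 111 999 914 12 999 914 12 999 914 12 — and concatenate.

99999999999991412914111999914129999141299991412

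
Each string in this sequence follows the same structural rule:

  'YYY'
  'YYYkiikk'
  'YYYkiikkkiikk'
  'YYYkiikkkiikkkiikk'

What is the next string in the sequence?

Every step adds kiikk to the end: s(k+1) = s(k)·kiikk.
Applying this once more to YYYkiikkkiikkkiikk:

YYYkiikkkiikkkiikkkiikk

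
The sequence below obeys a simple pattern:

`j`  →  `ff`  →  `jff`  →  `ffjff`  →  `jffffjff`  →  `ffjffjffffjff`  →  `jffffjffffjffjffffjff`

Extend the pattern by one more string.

Each term (from the third on) is the two preceding terms concatenated in order: term 3 = j·ff = jff.
So term 8 is ffjffjffffjff·jffffjffffjffjffffjff.

ffjffjffffjffjffffjffffjffjffffjff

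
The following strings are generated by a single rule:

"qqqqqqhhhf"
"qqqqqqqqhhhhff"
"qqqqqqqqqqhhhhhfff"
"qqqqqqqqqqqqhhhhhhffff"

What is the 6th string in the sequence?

Each string has the form q^{2n+2} h^{n+1} f^{n-1}, where the shown terms are n = 2, 3, 4, 5.
Setting n = 7 gives 16, 8, 6 characters in each block.

qqqqqqqqqqqqqqqqhhhhhhhhffffff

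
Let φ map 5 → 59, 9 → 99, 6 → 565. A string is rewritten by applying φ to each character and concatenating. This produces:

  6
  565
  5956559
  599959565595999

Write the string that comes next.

Replace each of the 15 characters of 599959565595999 in place — 59 99 99 99 59 99 59 565 59 59 99 59 99 99 99 — and concatenate.

5999999959995956559599959999999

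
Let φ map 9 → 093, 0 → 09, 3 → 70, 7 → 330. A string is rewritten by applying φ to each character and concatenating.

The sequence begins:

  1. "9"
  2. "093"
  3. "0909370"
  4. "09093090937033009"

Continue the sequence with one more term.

0909309093700909309093703300970700909093

φ(09093090937033009) expands symbol-by-symbol to 09 093 09 093 70 09 093 09 093 70 330 09 70 70 09 09 093; joining the 17 pieces gives the next term.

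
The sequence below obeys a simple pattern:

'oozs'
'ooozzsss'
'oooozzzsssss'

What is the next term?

The n-th term is n+1 o's then n z's then 2n-1 s's (n = 1, 2, …).
At n = 4 the blocks have lengths 5, 4, 7.

ooooozzzzsssssss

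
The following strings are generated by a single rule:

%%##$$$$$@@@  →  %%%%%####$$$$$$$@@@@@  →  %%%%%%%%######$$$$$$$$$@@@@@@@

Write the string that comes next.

%%%%%%%%%%%########$$$$$$$$$$$@@@@@@@@@

Reading off run lengths: % runs 2, 5, 8; # runs 2, 4, 6; $ runs 5, 7, 9; @ runs 3, 5, 7 — each is linear in n (n = 1, 2, …).
For the next term, n = 4, so the run lengths are 11, 8, 11, 9.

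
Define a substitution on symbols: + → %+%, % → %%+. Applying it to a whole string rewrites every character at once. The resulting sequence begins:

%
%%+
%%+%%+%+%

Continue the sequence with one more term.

%%+%%+%+%%%+%%+%+%%%+%+%%%+

Rewriting each symbol of %%+%%+%+%: %→%%+, %→%%+, +→%+%, %→%%+, %→%%+, +→%+%, %→%%+, +→%+%, %→%%+, which concatenates to %%+ %%+ %+% %%+ %%+ %+% %%+ %+% %%+.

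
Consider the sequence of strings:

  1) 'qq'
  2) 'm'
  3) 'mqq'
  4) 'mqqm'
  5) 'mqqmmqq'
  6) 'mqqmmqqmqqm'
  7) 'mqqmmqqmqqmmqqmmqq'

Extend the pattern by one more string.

Each term (from the third on) is the previous term followed by the one before it: term 3 = m·qq = mqq.
Continuing: mqqmmqqmqqmmqqmmqq · mqqmmqqmqqm gives term 8.

mqqmmqqmqqmmqqmmqqmqqmmqqmqqm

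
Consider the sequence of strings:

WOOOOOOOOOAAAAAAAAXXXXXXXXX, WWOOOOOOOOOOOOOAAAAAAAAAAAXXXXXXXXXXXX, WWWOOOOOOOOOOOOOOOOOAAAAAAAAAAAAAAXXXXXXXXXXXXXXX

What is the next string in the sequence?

Reading off run lengths: W runs 1, 2, 3; O runs 9, 13, 17; A runs 8, 11, 14; X runs 9, 12, 15 — each is linear in n, where the shown terms are n = 2, 3, 4.
For the next term, n = 5, so the run lengths are 4, 21, 17, 18.

WWWWOOOOOOOOOOOOOOOOOOOOOAAAAAAAAAAAAAAAAAXXXXXXXXXXXXXXXXXX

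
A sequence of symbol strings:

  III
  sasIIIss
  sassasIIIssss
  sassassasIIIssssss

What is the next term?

sassassassasIIIssssssss

Each term wraps the previous one in sas on the left and ss on the right.
So the next term is sas·sassassasIIIssssss·ss.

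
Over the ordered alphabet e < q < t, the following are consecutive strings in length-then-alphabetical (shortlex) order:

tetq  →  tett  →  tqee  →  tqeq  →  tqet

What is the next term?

tqqe

The successor of tqet increments the rightmost position that isn't already t and resets every position after it to e.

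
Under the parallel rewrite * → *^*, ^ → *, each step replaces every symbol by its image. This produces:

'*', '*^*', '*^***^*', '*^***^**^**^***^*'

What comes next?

Rewriting the 17 symbols of *^***^**^**^***^* one by one yields *^* * *^* *^* *^* * *^* *^* * *^* *^* * *^* *^* *^* * *^*; concatenated:

*^***^**^**^***^**^***^**^***^**^**^***^*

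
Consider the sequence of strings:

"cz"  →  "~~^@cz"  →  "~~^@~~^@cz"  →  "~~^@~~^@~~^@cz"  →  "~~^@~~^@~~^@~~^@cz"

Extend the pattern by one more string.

~~^@~~^@~~^@~~^@~~^@cz

Every step adds ~~^@ at the front: s(k+1) = ~~^@·s(k).
So the next term is ~~^@·~~^@~~^@~~^@~~^@cz.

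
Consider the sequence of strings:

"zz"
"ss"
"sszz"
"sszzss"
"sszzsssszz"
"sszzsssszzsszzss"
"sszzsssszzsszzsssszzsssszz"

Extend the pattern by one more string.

From term 3 onward, concatenate the last term with the second-to-last: ss·zz = sszz, sszz·ss = sszzss, …
So term 8 is sszzsssszzsszzsssszzsssszz·sszzsssszzsszzss.

sszzsssszzsszzsssszzsssszzsszzsssszzsszzss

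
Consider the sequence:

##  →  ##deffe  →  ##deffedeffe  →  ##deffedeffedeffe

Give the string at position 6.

The strings grow by a fixed suffix deffe each time.
From ##deffedeffedeffe, 2 further steps: ##deffedeffedeffe → ##deffedeffedeffedeffe → (answer).

##deffedeffedeffedeffedeffe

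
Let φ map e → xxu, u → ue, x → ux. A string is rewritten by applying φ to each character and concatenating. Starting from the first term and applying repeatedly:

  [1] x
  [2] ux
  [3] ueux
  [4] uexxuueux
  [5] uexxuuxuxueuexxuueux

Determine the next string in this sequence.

Applying the rule to each of the 20 symbols of uexxuuxuxueuexxuueux gives the pieces ue xxu ux ux ue ue ux ue ux ue xxu ue xxu ux ux ue ue xxu ue ux, which concatenate to the answer.

uexxuuxuxueueuxueuxuexxuuexxuuxuxueuexxuueux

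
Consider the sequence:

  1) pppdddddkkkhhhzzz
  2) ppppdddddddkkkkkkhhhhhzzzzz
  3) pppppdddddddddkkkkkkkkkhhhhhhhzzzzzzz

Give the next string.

Reading off run lengths: p runs 3, 4, 5; d runs 5, 7, 9; k runs 3, 6, 9; h runs 3, 5, 7; z runs 3, 5, 7 — each is linear in n (n = 1, 2, …).
Setting n = 4 gives 6, 11, 12, 9, 9 characters in each block.

ppppppdddddddddddkkkkkkkkkkkkhhhhhhhhhzzzzzzzzz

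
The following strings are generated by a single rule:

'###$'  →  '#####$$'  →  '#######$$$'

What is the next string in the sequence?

Each string has the form #^{2n+1} $^{n} (n = 1, 2, …).
For the next term, n = 4, so the run lengths are 9, 4.

#########$$$$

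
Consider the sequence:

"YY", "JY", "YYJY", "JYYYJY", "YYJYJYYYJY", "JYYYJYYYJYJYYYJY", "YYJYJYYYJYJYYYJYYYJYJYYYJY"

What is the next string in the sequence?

This is a Fibonacci-style word recurrence s(k) = s(k−2)·s(k−1): e.g. YY·JY = YYJY.
Continuing: JYYYJYYYJYJYYYJY · YYJYJYYYJYJYYYJYYYJYJYYYJY gives term 8.

JYYYJYYYJYJYYYJYYYJYJYYYJYJYYYJYYYJYJYYYJY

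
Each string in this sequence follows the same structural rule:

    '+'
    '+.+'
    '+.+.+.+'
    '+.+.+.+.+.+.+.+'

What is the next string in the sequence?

+.+.+.+.+.+.+.+.+.+.+.+.+.+.+.+

Every step duplicates the string with '.' between the halves.
One more doubling of +.+.+.+.+.+.+.+ gives the answer.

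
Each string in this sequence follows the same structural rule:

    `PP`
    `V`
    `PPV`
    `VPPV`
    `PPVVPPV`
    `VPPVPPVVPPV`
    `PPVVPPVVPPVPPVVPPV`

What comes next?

From term 3 onward, concatenate the second-to-last term with the last: PP·V = PPV, V·PPV = VPPV, …
Continuing: VPPVPPVVPPV · PPVVPPVVPPVPPVVPPV gives term 8.

VPPVPPVVPPVPPVVPPVVPPVPPVVPPV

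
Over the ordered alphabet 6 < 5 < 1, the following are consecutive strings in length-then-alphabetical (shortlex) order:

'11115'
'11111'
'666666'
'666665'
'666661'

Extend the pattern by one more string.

Find the rightmost character of 666661 below 1, bump it to the next letter, and reset everything to its right to 6.

666656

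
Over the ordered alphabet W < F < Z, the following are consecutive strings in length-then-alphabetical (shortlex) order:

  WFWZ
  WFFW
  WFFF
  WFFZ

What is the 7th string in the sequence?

WFZZ

Advancing 3 positions from WFFZ through WFFZ → WFZW → WFZF reaches term 7.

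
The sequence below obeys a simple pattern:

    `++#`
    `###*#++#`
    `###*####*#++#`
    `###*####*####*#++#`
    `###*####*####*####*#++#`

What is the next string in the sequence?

###*####*####*####*####*#++#

The strings grow by a fixed prefix ###*# each time.
One more step from ###*####*####*####*#++# gives the answer.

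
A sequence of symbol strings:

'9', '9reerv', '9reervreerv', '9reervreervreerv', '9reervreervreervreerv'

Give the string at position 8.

The strings grow by a fixed suffix reerv each time.
From 9reervreervreervreerv, 3 further steps: 9reervreervreervreerv → 9reervreervreervreervreerv → 9reervreervreervreervreervreerv → (answer).

9reervreervreervreervreervreervreerv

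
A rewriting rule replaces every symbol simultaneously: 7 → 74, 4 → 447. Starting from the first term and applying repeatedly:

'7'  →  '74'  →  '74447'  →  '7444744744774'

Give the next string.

7444744744774447447744474477474447

Replace each of the 13 characters of 7444744744774 in place — 74 447 447 447 74 447 447 74 447 447 74 74 447 — and concatenate.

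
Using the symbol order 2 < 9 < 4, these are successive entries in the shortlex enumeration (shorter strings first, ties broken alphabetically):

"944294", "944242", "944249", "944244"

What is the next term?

The successor of 944244 increments the rightmost position that isn't already 4 and resets every position after it to 2.

944922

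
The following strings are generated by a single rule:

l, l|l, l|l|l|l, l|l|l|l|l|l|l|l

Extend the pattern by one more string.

Every step duplicates the string with '|' between the halves.
So the next term is two copies of l|l|l|l|l|l|l|l with '|' between the halves.

l|l|l|l|l|l|l|l|l|l|l|l|l|l|l|l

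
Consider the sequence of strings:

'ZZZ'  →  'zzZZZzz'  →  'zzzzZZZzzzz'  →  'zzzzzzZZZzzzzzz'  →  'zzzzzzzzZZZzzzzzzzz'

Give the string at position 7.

Each term wraps the previous one in zz on the left and zz on the right.
From zzzzzzzzZZZzzzzzzzz, 2 further steps: zzzzzzzzZZZzzzzzzzz → zzzzzzzzzzZZZzzzzzzzzzz → (answer).

zzzzzzzzzzzzZZZzzzzzzzzzzzz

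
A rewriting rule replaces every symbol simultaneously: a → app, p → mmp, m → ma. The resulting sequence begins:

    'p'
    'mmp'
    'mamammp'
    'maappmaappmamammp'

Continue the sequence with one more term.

maappappmmpmmpmaappappmmpmmpmaappmaappmamammp

φ(maappmaappmamammp) expands symbol-by-symbol to ma app app mmp mmp ma app app mmp mmp ma app ma app ma ma mmp; joining the 17 pieces gives the next term.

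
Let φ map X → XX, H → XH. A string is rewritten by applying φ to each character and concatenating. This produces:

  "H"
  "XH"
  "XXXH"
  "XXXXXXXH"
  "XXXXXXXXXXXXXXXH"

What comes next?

Rewriting the 16 symbols of XXXXXXXXXXXXXXXH one by one yields XX XX XX XX XX XX XX XX XX XX XX XX XX XX XX XH; concatenated:

XXXXXXXXXXXXXXXXXXXXXXXXXXXXXXXH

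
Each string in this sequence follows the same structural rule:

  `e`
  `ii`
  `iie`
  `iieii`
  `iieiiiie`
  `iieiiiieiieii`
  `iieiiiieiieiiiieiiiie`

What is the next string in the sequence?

iieiiiieiieiiiieiiiieiieiiiieiieii

From term 3 onward, concatenate the last term with the second-to-last: ii·e = iie, iie·ii = iieii, …
So term 8 is iieiiiieiieiiiieiiiie·iieiiiieiieii.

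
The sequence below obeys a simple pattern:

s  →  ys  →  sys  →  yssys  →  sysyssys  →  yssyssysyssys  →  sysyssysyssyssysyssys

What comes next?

yssyssysyssyssysyssysyssyssysyssys

From term 3 onward, concatenate the second-to-last term with the last: s·ys = sys, ys·sys = yssys, …
So term 8 is yssyssysyssys·sysyssysyssyssysyssys.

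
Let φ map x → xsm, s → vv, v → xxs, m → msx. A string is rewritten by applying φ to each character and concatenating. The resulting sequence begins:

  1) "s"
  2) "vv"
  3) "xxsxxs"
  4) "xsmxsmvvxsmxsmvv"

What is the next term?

Applying the rule to each of the 16 symbols of xsmxsmvvxsmxsmvv gives the pieces xsm vv msx xsm vv msx xxs xxs xsm vv msx xsm vv msx xxs xxs, which concatenate to the answer.

xsmvvmsxxsmvvmsxxxsxxsxsmvvmsxxsmvvmsxxxsxxs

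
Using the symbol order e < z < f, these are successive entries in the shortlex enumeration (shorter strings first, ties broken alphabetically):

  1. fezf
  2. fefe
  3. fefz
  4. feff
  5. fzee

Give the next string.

fzez

The successor of fzee increments the rightmost position that isn't already f and resets every position after it to e.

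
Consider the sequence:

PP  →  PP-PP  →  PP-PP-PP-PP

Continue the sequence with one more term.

Each string is two copies of the previous one joined by '-'.
Doubling PP-PP-PP-PP with '-' between the halves:

PP-PP-PP-PP-PP-PP-PP-PP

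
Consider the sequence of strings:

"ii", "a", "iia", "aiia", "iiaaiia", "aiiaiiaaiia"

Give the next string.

This is a Fibonacci-style word recurrence s(k) = s(k−2)·s(k−1): e.g. ii·a = iia.
Continuing: iiaaiia · aiiaiiaaiia gives term 7.

iiaaiiaaiiaiiaaiia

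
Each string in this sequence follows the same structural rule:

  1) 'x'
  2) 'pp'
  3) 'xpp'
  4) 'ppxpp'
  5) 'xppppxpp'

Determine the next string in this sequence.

ppxppxppppxpp

From term 3 onward, concatenate the second-to-last term with the last: x·pp = xpp, pp·xpp = ppxpp, …
So term 6 is ppxpp·xppppxpp.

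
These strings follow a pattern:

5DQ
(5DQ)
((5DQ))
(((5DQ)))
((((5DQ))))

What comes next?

Every step adds ( to the front and ) to the end of the previous string.
Applying this once more to ((((5DQ)))):

(((((5DQ)))))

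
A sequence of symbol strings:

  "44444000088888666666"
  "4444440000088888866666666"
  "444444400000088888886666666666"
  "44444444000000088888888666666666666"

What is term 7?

The n-th term is n+2 4's then n+1 0's then n+2 8's then 2n 6's, where the shown terms are n = 3, 4, 5, 6.
At n = 9 the blocks have lengths 11, 10, 11, 18.

44444444444000000000088888888888666666666666666666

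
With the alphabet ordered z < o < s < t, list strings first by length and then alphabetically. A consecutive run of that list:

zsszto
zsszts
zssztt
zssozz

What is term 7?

zssozt

Stepping forward 3 times from zssozz: zssozz → zssozo → zssozs, then the target.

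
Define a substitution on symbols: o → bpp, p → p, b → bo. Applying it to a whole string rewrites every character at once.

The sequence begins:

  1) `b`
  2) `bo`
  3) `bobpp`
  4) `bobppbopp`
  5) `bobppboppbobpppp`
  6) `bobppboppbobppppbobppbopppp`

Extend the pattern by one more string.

Rewriting the 27 symbols of bobppboppbobppppbobppbopppp one by one yields bo bpp bo p p bo bpp p p bo bpp bo p p p p bo bpp bo p p bo bpp p p p p; concatenated:

bobppboppbobppppbobppboppppbobppboppbobpppppp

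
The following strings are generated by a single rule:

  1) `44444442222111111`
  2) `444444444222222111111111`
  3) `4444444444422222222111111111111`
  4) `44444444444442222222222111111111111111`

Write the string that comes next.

Each string has the form 4^{2n+3} 2^{2n} 1^{3n}, where the shown terms are n = 2, 3, 4, 5.
For the next term, n = 6, so the run lengths are 15, 12, 18.

444444444444444222222222222111111111111111111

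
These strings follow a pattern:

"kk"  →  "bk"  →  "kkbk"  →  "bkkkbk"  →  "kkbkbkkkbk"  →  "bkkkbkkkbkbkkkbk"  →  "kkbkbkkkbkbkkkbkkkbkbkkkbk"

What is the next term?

bkkkbkkkbkbkkkbkkkbkbkkkbkbkkkbkkkbkbkkkbk

This is a Fibonacci-style word recurrence s(k) = s(k−2)·s(k−1): e.g. kk·bk = kkbk.
So term 8 is bkkkbkkkbkbkkkbk·kkbkbkkkbkbkkkbkkkbkbkkkbk.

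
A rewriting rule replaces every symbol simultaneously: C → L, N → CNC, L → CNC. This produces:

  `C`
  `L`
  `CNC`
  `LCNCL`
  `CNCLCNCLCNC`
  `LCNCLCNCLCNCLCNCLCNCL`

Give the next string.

Rewriting the 21 symbols of LCNCLCNCLCNCLCNCLCNCL one by one yields CNC L CNC L CNC L CNC L CNC L CNC L CNC L CNC L CNC L CNC L CNC; concatenated:

CNCLCNCLCNCLCNCLCNCLCNCLCNCLCNCLCNCLCNCLCNC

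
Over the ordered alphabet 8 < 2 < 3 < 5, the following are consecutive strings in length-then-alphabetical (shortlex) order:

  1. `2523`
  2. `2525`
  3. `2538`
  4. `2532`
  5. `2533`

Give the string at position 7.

2558

Stepping forward 2 times from 2533: 2533 → 2535, then the target.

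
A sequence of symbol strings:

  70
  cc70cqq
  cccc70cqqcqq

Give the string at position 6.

cccccccccc70cqqcqqcqqcqqcqq

Each term wraps the previous one in cc on the left and cqq on the right.
From cccc70cqqcqq, 3 further steps: cccc70cqqcqq → cccccc70cqqcqqcqq → cccccccc70cqqcqqcqqcqq → (answer).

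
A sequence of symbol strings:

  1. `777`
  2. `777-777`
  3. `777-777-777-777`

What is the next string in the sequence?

Every step duplicates the string with '-' between the halves.
Doubling 777-777-777-777 with '-' between the halves:

777-777-777-777-777-777-777-777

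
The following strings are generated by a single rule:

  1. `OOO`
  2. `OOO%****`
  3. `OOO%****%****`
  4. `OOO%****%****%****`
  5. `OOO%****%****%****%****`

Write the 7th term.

The strings grow by a fixed suffix %**** each time.
From OOO%****%****%****%****, 2 further steps: OOO%****%****%****%**** → OOO%****%****%****%****%**** → (answer).

OOO%****%****%****%****%****%****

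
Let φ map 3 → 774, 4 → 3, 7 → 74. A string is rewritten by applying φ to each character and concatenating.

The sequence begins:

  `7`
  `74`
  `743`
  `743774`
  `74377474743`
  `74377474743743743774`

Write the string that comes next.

Replace each of the 20 characters of 74377474743743743774 in place — 74 3 774 74 74 3 74 3 74 3 774 74 3 774 74 3 774 74 74 3 — and concatenate.

7437747474374374377474377474377474743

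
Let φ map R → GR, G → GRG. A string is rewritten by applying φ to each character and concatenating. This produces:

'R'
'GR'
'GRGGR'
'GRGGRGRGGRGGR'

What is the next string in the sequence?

Rewriting the 13 symbols of GRGGRGRGGRGGR one by one yields GRG GR GRG GRG GR GRG GR GRG GRG GR GRG GRG GR; concatenated:

GRGGRGRGGRGGRGRGGRGRGGRGGRGRGGRGGR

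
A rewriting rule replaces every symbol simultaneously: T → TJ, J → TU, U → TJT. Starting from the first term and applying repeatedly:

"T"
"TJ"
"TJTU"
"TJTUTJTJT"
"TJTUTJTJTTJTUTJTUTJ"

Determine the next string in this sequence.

Replace each of the 19 characters of TJTUTJTJTTJTUTJTUTJ in place — TJ TU TJ TJT TJ TU TJ TU TJ TJ TU TJ TJT TJ TU TJ TJT TJ TU — and concatenate.

TJTUTJTJTTJTUTJTUTJTJTUTJTJTTJTUTJTJTTJTU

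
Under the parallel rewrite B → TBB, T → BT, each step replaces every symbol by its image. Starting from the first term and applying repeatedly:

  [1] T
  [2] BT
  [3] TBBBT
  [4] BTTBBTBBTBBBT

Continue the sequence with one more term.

TBBBTBTTBBTBBBTTBBTBBBTTBBTBBTBBBT

φ(BTTBBTBBTBBBT) expands symbol-by-symbol to TBB BT BT TBB TBB BT TBB TBB BT TBB TBB TBB BT; joining the 13 pieces gives the next term.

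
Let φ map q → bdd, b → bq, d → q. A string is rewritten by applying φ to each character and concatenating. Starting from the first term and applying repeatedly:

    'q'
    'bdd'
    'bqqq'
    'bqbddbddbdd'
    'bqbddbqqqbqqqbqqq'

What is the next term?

φ(bqbddbqqqbqqqbqqq) expands symbol-by-symbol to bq bdd bq q q bq bdd bdd bdd bq bdd bdd bdd bq bdd bdd bdd; joining the 17 pieces gives the next term.

bqbddbqqqbqbddbddbddbqbddbddbddbqbddbddbdd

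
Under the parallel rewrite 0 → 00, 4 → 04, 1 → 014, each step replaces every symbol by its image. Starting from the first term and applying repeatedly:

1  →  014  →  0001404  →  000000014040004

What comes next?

Replace each of the 15 characters of 000000014040004 in place — 00 00 00 00 00 00 00 014 04 00 04 00 00 00 04 — and concatenate.

0000000000000001404000400000004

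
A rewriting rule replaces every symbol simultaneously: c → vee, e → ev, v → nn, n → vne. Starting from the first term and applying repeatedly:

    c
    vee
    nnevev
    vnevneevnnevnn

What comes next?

nnvneevnnvneevevnnvnevneevnnvnevne

Applying the rule to each of the 14 symbols of vnevneevnnevnn gives the pieces nn vne ev nn vne ev ev nn vne vne ev nn vne vne, which concatenate to the answer.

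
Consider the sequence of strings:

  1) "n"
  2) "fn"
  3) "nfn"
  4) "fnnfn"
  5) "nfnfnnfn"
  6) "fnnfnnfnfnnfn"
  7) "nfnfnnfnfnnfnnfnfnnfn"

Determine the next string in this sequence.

fnnfnnfnfnnfnnfnfnnfnfnnfnnfnfnnfn

From term 3 onward, concatenate the second-to-last term with the last: n·fn = nfn, fn·nfn = fnnfn, …
Continuing: fnnfnnfnfnnfn · nfnfnnfnfnnfnnfnfnnfn gives term 8.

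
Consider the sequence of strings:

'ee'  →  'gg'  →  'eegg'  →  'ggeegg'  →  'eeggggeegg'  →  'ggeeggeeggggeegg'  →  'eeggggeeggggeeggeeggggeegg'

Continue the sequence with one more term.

This is a Fibonacci-style word recurrence s(k) = s(k−2)·s(k−1): e.g. ee·gg = eegg.
So term 8 is ggeeggeeggggeegg·eeggggeeggggeeggeeggggeegg.

ggeeggeeggggeeggeeggggeeggggeeggeeggggeegg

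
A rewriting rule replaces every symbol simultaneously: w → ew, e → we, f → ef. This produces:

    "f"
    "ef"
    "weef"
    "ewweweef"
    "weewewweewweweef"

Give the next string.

Applying the rule to each of the 16 symbols of weewewweewweweef gives the pieces ew we we ew we ew ew we we ew ew we ew we we ef, which concatenate to the answer.

ewweweewweewewweweewewweewweweef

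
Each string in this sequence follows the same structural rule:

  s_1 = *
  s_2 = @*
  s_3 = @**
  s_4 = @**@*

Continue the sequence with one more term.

@**@*@**

This is a Fibonacci-style word recurrence s(k) = s(k−1)·s(k−2): e.g. @*·* = @**.
So term 5 is @**@*·@**.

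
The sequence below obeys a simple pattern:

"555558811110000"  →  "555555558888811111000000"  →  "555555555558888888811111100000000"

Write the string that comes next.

The n-th term is 3n+2 5's then 3n-1 8's then n+3 1's then 2n+2 0's (n = 1, 2, …).
Setting n = 4 gives 14, 11, 7, 10 characters in each block.

555555555555558888888888811111110000000000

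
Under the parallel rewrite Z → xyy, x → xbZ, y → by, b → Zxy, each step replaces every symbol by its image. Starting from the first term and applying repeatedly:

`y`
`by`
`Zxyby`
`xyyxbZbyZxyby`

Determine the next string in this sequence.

xbZbybyxbZZxyxyyZxybyxyyxbZbyZxyby

Applying the rule to each of the 13 symbols of xyyxbZbyZxyby gives the pieces xbZ by by xbZ Zxy xyy Zxy by xyy xbZ by Zxy by, which concatenate to the answer.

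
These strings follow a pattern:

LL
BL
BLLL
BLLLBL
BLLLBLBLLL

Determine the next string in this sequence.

BLLLBLBLLLBLLLBL

Each term (from the third on) is the previous term followed by the one before it: term 3 = BL·LL = BLLL.
So term 6 is BLLLBLBLLL·BLLLBL.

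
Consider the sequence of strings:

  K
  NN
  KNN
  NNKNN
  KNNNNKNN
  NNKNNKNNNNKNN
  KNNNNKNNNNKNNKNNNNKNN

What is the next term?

NNKNNKNNNNKNNKNNNNKNNNNKNNKNNNNKNN

This is a Fibonacci-style word recurrence s(k) = s(k−2)·s(k−1): e.g. K·NN = KNN.
Continuing: NNKNNKNNNNKNN · KNNNNKNNNNKNNKNNNNKNN gives term 8.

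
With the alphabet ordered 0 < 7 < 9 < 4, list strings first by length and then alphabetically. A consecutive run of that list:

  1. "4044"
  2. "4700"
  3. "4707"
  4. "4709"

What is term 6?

Stepping forward 2 times from 4709: 4709 → 4704, then the target.

4770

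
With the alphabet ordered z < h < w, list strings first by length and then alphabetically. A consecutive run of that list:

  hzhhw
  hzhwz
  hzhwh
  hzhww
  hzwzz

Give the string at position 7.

Advancing 2 positions from hzwzz through hzwzz → hzwzh reaches term 7.

hzwzw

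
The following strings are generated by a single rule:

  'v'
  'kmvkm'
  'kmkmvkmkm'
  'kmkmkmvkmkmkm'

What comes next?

kmkmkmkmvkmkmkmkm

Every step adds km to the front and km to the end of the previous string.
So the next term is km·kmkmkmvkmkmkm·km.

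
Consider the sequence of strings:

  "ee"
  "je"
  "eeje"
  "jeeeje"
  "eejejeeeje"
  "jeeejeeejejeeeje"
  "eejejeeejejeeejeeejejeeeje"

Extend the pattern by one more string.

This is a Fibonacci-style word recurrence s(k) = s(k−2)·s(k−1): e.g. ee·je = eeje.
The next term joins jeeejeeejejeeeje and eejejeeejejeeejeeejejeeeje.

jeeejeeejejeeejeeejejeeejejeeejeeejejeeeje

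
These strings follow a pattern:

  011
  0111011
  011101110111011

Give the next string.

Every step duplicates the string with '1' between the halves.
One more doubling of 011101110111011 gives the answer.

0111011101110111011101110111011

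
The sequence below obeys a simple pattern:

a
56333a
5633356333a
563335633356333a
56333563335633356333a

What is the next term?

The strings grow by a fixed prefix 56333 each time.
One more step from 56333563335633356333a gives the answer.

5633356333563335633356333a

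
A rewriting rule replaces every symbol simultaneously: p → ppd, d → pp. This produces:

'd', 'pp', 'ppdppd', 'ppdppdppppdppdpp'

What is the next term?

ppdppdppppdppdppppdppdppdppdppppdppdppppdppd

Applying the rule to each of the 16 symbols of ppdppdppppdppdpp gives the pieces ppd ppd pp ppd ppd pp ppd ppd ppd ppd pp ppd ppd pp ppd ppd, which concatenate to the answer.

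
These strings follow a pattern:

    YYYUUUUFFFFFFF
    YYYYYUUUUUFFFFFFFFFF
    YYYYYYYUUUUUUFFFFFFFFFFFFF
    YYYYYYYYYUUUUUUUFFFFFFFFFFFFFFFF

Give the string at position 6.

Term n consists of 2n-1 Y's, followed by n+2 U's, followed by 3n+1 F's, where the shown terms are n = 2, 3, 4, 5.
At n = 7 the blocks have lengths 13, 9, 22.

YYYYYYYYYYYYYUUUUUUUUUFFFFFFFFFFFFFFFFFFFFFF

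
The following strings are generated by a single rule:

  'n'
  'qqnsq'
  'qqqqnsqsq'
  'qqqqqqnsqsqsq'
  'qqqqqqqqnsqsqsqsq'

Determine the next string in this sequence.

Each term wraps the previous one in qq on the left and sq on the right.
One more step from qqqqqqqqnsqsqsqsq gives the answer.

qqqqqqqqqqnsqsqsqsqsq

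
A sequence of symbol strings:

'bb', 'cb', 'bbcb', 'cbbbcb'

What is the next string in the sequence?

From term 3 onward, concatenate the second-to-last term with the last: bb·cb = bbcb, cb·bbcb = cbbbcb, …
Continuing: bbcb · cbbbcb gives term 5.

bbcbcbbbcb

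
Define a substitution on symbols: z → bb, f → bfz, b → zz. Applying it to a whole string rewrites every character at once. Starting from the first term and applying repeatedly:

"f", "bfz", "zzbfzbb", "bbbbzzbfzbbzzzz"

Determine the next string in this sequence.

φ(bbbbzzbfzbbzzzz) expands symbol-by-symbol to zz zz zz zz bb bb zz bfz bb zz zz bb bb bb bb; joining the 15 pieces gives the next term.

zzzzzzzzbbbbzzbfzbbzzzzbbbbbbbb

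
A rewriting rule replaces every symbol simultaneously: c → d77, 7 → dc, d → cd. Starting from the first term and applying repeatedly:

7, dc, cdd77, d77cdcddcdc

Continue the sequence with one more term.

cddcdcd77cdd77cdcdd77cdd77

Rewriting each symbol of d77cdcddcdc: d→cd, 7→dc, 7→dc, c→d77, d→cd, c→d77, d→cd, d→cd, c→d77, d→cd, c→d77, which concatenates to cd dc dc d77 cd d77 cd cd d77 cd d77.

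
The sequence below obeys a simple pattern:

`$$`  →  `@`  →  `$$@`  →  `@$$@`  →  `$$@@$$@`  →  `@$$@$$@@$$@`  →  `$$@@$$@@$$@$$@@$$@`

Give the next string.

Each term (from the third on) is the two preceding terms concatenated in order: term 3 = $$·@ = $$@.
The next term joins @$$@$$@@$$@ and $$@@$$@@$$@$$@@$$@.

@$$@$$@@$$@$$@@$$@@$$@$$@@$$@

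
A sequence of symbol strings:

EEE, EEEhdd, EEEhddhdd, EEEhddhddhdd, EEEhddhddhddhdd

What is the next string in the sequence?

EEEhddhddhddhddhdd

Each term is the previous one with hdd appended.
One more step from EEEhddhddhddhdd gives the answer.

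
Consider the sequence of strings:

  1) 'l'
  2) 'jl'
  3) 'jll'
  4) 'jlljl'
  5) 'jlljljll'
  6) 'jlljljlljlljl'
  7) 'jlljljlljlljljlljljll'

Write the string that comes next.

jlljljlljlljljlljljlljlljljlljlljl

From term 3 onward, concatenate the last term with the second-to-last: jl·l = jll, jll·jl = jlljl, …
So term 8 is jlljljlljlljljlljljll·jlljljlljlljl.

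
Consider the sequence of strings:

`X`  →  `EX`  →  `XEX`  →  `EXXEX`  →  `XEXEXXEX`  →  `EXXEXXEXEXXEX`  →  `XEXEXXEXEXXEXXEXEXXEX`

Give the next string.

EXXEXXEXEXXEXXEXEXXEXEXXEXXEXEXXEX

Each term (from the third on) is the two preceding terms concatenated in order: term 3 = X·EX = XEX.
So term 8 is EXXEXXEXEXXEX·XEXEXXEXEXXEXXEXEXXEX.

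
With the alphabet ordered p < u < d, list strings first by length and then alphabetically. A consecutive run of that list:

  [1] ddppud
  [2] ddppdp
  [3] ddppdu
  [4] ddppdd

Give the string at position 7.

Continuing the enumeration 3 steps past ddppdd: ddppdd → ddpupp → ddpupu → (answer).

ddpupd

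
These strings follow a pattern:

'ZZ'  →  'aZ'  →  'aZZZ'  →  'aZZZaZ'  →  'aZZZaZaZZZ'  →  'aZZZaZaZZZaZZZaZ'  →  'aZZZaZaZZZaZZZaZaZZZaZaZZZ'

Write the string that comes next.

Each term (from the third on) is the previous term followed by the one before it: term 3 = aZ·ZZ = aZZZ.
Continuing: aZZZaZaZZZaZZZaZaZZZaZaZZZ · aZZZaZaZZZaZZZaZ gives term 8.

aZZZaZaZZZaZZZaZaZZZaZaZZZaZZZaZaZZZaZZZaZ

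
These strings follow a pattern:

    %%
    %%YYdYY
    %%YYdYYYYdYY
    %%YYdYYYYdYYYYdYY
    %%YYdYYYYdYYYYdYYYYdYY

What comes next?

%%YYdYYYYdYYYYdYYYYdYYYYdYY

The strings grow by a fixed suffix YYdYY each time.
One more step from %%YYdYYYYdYYYYdYYYYdYY gives the answer.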